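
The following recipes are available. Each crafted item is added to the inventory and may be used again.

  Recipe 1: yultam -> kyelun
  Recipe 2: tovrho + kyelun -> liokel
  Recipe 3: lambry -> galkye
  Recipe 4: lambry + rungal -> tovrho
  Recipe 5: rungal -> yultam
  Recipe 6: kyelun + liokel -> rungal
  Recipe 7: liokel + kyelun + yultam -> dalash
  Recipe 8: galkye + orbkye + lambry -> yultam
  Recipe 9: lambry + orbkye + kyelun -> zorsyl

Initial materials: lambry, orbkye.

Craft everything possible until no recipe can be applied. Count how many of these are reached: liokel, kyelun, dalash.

1

Using Recipe 3, lambry makes galkye.
Using Recipe 8, galkye, orbkye, and lambry make yultam.
Using Recipe 1, yultam makes kyelun.
liokel would need tovrho and kyelun (Recipe 2), but tovrho is never obtained.
kyelun: reached.
dalash would need liokel, kyelun, and yultam (Recipe 7), but liokel is never obtained.
Reached: kyelun — 1 of the 3.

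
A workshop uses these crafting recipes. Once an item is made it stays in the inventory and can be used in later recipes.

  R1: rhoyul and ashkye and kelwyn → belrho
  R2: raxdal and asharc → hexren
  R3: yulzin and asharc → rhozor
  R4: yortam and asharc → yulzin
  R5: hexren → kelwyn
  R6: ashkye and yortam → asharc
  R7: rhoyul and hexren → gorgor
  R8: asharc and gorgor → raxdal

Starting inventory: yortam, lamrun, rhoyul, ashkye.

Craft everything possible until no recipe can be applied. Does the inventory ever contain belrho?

No

belrho would need rhoyul, ashkye, and kelwyn (R1), but kelwyn is never obtained.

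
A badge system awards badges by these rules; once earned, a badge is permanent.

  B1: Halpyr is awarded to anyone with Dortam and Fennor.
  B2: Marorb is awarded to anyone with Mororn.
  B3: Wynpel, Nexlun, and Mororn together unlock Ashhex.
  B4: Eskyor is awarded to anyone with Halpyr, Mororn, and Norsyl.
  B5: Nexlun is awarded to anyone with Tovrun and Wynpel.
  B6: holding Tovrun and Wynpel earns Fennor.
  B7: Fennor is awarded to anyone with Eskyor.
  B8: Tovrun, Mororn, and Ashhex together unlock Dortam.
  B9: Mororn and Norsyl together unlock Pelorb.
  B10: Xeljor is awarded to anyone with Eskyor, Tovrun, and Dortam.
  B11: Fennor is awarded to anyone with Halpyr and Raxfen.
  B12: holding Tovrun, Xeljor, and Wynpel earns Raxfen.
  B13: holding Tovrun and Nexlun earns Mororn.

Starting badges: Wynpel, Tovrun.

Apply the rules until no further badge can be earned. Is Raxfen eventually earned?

No

Raxfen would need Tovrun, Xeljor, and Wynpel (B12), but Xeljor is never earned.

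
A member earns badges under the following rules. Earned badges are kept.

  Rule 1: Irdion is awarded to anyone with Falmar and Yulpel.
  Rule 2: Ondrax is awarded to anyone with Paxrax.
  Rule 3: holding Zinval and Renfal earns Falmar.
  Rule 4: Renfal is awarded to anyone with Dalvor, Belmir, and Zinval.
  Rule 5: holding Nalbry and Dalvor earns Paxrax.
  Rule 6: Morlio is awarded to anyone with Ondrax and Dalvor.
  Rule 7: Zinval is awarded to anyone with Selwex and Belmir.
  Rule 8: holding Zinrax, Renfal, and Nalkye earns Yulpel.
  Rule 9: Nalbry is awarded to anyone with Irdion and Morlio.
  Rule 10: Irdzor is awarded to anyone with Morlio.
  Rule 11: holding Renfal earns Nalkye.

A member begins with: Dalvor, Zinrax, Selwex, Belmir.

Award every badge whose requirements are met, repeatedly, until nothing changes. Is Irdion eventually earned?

Yes

With Selwex and Belmir, Zinval is earned (Rule 7).
With Dalvor, Belmir, and Zinval, Renfal is earned (Rule 4).
With Zinval and Renfal, Falmar is earned (Rule 3).
With Renfal, Nalkye is earned (Rule 11).
With Zinrax, Renfal, and Nalkye, Yulpel is earned (Rule 8).
With Falmar and Yulpel, Irdion is earned (Rule 1).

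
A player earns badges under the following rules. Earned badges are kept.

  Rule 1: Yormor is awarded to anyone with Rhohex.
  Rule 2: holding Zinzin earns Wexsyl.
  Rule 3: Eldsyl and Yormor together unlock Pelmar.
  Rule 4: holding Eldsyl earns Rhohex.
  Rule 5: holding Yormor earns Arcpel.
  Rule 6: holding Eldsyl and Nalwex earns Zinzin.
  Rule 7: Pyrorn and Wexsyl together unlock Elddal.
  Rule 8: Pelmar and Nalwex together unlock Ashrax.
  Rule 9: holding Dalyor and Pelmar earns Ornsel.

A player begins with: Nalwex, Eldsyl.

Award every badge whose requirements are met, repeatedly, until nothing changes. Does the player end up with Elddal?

Elddal would need Pyrorn and Wexsyl (Rule 7), but Pyrorn is never earned.

No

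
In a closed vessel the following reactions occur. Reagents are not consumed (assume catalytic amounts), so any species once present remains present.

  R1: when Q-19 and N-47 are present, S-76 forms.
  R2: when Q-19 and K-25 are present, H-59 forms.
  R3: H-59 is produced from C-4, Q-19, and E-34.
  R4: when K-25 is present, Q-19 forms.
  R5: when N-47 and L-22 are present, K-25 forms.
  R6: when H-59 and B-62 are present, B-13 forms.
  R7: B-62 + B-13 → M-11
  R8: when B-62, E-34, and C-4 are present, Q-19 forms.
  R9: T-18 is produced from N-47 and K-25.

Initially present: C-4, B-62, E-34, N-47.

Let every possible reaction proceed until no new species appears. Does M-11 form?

Yes

B-62, E-34, and C-4 present → Q-19 forms (R8).
C-4, Q-19, and E-34 present → H-59 forms (R3).
H-59 and B-62 present → B-13 forms (R6).
B-62 and B-13 present → M-11 forms (R7).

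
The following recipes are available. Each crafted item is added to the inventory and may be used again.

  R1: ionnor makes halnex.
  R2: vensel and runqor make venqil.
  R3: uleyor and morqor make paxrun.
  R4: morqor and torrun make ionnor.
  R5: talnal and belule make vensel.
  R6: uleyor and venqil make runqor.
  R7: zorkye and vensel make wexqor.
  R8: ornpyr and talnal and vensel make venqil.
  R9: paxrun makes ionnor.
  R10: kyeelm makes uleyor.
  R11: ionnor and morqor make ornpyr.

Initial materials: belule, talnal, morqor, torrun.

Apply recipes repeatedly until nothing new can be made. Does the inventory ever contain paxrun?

paxrun would need uleyor and morqor (R3), but uleyor is never obtained.

No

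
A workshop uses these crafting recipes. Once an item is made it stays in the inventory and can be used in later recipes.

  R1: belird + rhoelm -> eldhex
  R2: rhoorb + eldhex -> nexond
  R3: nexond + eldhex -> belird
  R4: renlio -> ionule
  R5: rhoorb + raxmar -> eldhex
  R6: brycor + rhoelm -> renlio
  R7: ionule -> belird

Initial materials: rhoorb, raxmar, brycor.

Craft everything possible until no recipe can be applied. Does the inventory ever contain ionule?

ionule would need renlio (R4), but renlio is never obtained.

No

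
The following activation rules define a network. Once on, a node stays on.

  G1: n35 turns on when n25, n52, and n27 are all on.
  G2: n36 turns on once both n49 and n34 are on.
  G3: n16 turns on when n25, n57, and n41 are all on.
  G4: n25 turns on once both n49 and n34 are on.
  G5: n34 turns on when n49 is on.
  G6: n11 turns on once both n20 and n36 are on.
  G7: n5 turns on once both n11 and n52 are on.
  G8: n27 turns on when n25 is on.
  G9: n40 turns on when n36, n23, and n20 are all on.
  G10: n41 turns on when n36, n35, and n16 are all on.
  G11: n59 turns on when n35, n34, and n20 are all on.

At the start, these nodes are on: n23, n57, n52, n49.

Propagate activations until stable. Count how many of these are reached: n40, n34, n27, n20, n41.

n49 is on, so n34 turns on (G5).
n49 and n34 are on, so n25 turns on (G4).
G8: n25 on → n27 on.
n40 would need n36, n23, and n20 (G9), but n20 never turns on.
n34: reached.
n27: reached.
No rule produces n20, and it is not given.
n41 would need n36, n35, and n16 (G10), but n16 never turns on.
Reached: n34 and n27 — 2 of the 5.

2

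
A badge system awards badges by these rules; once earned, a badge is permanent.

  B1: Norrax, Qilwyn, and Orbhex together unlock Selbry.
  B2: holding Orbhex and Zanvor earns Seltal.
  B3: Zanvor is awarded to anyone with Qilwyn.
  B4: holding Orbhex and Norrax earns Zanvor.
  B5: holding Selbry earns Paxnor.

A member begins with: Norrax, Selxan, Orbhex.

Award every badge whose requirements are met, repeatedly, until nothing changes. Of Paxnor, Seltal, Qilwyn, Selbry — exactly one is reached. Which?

With Orbhex and Norrax, Zanvor is earned (B4).
With Orbhex and Zanvor, Seltal is earned (B2).
Selbry would need Norrax, Qilwyn, and Orbhex (B1), but Qilwyn is never earned. No rule produces Qilwyn, and it is not given. Paxnor would need Selbry (B5), but Selbry is never earned.

Seltal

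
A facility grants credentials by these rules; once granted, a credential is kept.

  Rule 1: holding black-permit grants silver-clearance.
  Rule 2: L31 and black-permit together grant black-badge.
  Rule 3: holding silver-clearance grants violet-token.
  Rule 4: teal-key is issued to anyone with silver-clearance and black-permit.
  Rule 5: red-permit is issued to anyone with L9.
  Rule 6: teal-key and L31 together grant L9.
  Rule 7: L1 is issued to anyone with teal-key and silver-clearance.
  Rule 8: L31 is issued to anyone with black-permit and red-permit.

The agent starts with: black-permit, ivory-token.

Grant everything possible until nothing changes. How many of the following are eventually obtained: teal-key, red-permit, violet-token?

Holding black-permit grants silver-clearance (Rule 1).
Holding silver-clearance and black-permit grants teal-key (Rule 4).
Holding silver-clearance grants violet-token (Rule 3).
teal-key: reached.
red-permit would need L9 (Rule 5), but L9 is never granted.
violet-token: reached.
Reached: teal-key and violet-token — 2 of the 3.

2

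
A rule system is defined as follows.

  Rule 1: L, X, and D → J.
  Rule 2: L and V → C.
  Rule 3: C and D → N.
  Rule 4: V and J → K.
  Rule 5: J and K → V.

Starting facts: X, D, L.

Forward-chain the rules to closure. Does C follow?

C would need L and V (Rule 2), but V is never established.

No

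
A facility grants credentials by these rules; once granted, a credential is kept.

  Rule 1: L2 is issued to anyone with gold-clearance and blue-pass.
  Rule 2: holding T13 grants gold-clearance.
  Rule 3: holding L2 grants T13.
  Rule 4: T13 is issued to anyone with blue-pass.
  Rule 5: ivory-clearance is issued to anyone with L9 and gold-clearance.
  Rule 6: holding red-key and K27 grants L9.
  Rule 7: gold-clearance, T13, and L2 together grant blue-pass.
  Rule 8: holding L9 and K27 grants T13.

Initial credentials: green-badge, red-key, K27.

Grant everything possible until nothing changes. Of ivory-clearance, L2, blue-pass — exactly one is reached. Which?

Holding red-key and K27 grants L9 (Rule 6).
Holding L9 and K27 grants T13 (Rule 8).
Holding T13 grants gold-clearance (Rule 2).
Holding L9 and gold-clearance grants ivory-clearance (Rule 5).
blue-pass would need gold-clearance, T13, and L2 (Rule 7), but L2 is never granted. L2 would need gold-clearance and blue-pass (Rule 1), but blue-pass is never granted.

ivory-clearance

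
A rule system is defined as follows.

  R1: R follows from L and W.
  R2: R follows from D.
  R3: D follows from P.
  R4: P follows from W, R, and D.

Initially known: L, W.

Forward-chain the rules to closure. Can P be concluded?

No

P would need W, R, and D (R4), but D is never established.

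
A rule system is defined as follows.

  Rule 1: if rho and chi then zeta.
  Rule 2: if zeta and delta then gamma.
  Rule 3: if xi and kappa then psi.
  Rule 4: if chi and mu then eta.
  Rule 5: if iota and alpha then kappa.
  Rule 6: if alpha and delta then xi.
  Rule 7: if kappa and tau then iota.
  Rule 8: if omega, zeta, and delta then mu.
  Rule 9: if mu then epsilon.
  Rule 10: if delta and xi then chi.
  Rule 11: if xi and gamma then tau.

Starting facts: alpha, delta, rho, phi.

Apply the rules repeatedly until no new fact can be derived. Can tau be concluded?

Yes

alpha and delta hold, so xi follows (Rule 6).
delta and xi hold, so chi follows (Rule 10).
rho and chi hold, so zeta follows (Rule 1).
From zeta and delta, Rule 2 gives gamma.
From xi and gamma, Rule 11 gives tau.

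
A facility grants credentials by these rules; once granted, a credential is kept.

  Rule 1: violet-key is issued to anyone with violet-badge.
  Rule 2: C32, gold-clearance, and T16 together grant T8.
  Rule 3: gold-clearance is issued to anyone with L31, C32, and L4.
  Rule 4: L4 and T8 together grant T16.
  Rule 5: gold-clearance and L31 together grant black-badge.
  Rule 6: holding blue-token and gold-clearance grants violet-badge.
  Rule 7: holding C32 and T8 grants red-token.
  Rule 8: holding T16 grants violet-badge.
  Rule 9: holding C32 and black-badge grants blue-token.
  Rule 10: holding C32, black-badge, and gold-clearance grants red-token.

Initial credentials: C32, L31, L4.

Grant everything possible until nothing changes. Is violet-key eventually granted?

Yes

Holding L31, C32, and L4 grants gold-clearance (Rule 3).
Holding gold-clearance and L31 grants black-badge (Rule 5).
Holding C32 and black-badge grants blue-token (Rule 9).
Holding blue-token and gold-clearance grants violet-badge (Rule 6).
Holding violet-badge grants violet-key (Rule 1).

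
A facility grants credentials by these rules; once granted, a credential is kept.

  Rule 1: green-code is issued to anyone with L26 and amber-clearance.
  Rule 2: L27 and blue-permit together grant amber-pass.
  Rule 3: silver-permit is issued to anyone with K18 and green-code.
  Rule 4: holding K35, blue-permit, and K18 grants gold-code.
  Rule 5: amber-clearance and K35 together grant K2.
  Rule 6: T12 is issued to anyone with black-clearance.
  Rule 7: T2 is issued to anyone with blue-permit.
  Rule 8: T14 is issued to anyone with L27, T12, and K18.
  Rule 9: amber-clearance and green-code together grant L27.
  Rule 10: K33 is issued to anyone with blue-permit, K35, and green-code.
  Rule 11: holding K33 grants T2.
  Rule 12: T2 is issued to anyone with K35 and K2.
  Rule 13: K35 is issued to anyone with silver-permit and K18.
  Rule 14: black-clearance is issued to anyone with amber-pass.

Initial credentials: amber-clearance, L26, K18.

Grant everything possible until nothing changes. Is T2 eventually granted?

Holding L26 and amber-clearance grants green-code (Rule 1).
Holding K18 and green-code grants silver-permit (Rule 3).
Holding silver-permit and K18 grants K35 (Rule 13).
Holding amber-clearance and K35 grants K2 (Rule 5).
Holding K35 and K2 grants T2 (Rule 12).

Yes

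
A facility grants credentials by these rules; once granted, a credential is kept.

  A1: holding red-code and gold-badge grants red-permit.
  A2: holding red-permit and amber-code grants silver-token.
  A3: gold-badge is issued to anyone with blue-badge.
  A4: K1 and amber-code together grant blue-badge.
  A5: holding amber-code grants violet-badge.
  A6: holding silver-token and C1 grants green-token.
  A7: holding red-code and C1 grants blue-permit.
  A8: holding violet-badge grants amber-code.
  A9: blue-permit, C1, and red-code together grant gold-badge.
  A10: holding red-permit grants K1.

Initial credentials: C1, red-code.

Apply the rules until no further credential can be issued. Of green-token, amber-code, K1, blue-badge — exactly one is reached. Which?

Holding red-code and C1 grants blue-permit (A7).
Holding blue-permit, C1, and red-code grants gold-badge (A9).
Holding red-code and gold-badge grants red-permit (A1).
Holding red-permit grants K1 (A10).
blue-badge would need K1 and amber-code (A4), but amber-code is never granted. green-token would need silver-token and C1 (A6), but silver-token is never granted. amber-code would need violet-badge (A8), but violet-badge is never granted.

K1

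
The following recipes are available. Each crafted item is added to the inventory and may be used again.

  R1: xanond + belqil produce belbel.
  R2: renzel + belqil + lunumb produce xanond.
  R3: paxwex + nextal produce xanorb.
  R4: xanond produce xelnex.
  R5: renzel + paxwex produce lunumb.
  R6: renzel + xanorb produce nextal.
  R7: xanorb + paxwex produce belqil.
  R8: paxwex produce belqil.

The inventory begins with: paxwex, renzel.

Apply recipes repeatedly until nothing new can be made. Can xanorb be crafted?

No

xanorb would need paxwex and nextal (R3), but nextal is never obtained.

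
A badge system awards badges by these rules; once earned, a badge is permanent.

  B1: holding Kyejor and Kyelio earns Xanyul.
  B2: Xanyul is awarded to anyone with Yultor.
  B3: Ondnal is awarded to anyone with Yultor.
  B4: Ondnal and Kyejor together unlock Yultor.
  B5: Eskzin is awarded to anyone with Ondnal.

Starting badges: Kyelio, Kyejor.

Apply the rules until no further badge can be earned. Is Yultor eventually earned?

Yultor would need Ondnal and Kyejor (B4), but Ondnal is never earned.

No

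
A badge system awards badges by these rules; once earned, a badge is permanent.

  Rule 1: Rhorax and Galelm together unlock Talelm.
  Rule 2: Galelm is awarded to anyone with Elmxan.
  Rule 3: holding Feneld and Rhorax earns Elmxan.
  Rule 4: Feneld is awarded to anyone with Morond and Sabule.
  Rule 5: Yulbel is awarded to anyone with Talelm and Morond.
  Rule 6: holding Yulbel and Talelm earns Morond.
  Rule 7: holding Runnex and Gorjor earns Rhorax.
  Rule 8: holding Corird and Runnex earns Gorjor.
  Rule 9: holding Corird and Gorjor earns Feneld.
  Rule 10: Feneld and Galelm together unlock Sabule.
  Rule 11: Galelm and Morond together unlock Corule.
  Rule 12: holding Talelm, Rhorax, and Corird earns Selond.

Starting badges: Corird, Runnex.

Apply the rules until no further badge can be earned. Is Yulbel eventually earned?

Yulbel would need Talelm and Morond (Rule 5), but Morond is never earned.

No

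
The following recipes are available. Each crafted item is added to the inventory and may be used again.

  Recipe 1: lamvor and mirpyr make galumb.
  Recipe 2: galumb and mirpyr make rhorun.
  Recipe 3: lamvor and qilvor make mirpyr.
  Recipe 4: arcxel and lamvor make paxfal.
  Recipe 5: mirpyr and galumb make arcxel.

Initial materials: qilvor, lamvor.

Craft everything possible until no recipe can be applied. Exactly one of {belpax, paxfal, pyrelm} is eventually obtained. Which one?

Using Recipe 3, lamvor and qilvor make mirpyr.
lamvor and mirpyr → galumb (Recipe 1).
Using Recipe 5, mirpyr and galumb make arcxel.
Using Recipe 4, arcxel and lamvor make paxfal.
No rule produces pyrelm, and it is not given. No rule produces belpax, and it is not given.

paxfal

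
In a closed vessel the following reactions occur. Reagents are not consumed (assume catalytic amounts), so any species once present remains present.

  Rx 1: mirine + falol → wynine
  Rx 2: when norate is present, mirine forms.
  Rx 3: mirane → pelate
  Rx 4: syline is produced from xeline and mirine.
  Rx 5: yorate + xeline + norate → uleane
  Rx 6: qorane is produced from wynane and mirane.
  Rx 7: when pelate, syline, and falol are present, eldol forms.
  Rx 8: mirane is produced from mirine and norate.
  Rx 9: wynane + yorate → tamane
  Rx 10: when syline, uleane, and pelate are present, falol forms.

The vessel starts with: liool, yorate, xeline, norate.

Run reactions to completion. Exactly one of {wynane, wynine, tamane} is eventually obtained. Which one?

wynine

yorate, xeline, and norate present → uleane forms (Rx 5).
norate present → mirine forms (Rx 2).
mirine and norate present → mirane forms (Rx 8).
xeline and mirine present → syline forms (Rx 4).
mirane present → pelate forms (Rx 3).
syline, uleane, and pelate present → falol forms (Rx 10).
mirine and falol present → wynine forms (Rx 1).
No rule produces wynane, and it is not given. tamane would need wynane and yorate (Rx 9), but wynane never forms.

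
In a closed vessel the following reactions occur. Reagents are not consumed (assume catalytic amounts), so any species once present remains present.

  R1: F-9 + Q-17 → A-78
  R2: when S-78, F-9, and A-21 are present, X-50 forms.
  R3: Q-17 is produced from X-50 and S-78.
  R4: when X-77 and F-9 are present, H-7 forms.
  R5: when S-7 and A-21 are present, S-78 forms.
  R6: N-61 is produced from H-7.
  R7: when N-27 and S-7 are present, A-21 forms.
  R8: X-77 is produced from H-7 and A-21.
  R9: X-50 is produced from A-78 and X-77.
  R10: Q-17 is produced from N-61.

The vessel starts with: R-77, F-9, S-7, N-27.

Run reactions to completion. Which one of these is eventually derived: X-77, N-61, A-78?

N-27 and S-7 present → A-21 forms (R7).
S-7 and A-21 present → S-78 forms (R5).
S-78, F-9, and A-21 present → X-50 forms (R2).
X-50 and S-78 present → Q-17 forms (R3).
F-9 and Q-17 present → A-78 forms (R1).
N-61 would need H-7 (R6), but H-7 never forms. X-77 would need H-7 and A-21 (R8), but H-7 never forms.

A-78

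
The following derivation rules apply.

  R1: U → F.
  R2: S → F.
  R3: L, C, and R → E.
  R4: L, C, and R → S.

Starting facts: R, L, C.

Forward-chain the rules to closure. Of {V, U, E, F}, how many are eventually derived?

From L, C, and R, R3 gives E.
From L, C, and R, R4 gives S.
S holds, so F follows (R2).
No rule produces V, and it is not given.
No rule produces U, and it is not given.
E: reached.
F: reached.
Reached: E and F — 2 of the 4.

2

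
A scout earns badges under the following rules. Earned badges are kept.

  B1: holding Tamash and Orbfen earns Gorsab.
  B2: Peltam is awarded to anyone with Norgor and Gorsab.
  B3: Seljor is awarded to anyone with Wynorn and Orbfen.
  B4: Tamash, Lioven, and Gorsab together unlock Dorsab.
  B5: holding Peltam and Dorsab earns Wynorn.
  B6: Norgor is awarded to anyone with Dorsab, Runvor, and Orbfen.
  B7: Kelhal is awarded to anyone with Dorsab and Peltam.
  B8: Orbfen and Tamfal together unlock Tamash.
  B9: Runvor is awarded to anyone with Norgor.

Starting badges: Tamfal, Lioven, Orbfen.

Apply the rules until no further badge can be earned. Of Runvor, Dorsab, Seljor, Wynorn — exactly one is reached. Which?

With Orbfen and Tamfal, Tamash is earned (B8).
With Tamash and Orbfen, Gorsab is earned (B1).
With Tamash, Lioven, and Gorsab, Dorsab is earned (B4).
Seljor would need Wynorn and Orbfen (B3), but Wynorn is never earned. Runvor would need Norgor (B9), but Norgor is never earned. Wynorn would need Peltam and Dorsab (B5), but Peltam is never earned.

Dorsab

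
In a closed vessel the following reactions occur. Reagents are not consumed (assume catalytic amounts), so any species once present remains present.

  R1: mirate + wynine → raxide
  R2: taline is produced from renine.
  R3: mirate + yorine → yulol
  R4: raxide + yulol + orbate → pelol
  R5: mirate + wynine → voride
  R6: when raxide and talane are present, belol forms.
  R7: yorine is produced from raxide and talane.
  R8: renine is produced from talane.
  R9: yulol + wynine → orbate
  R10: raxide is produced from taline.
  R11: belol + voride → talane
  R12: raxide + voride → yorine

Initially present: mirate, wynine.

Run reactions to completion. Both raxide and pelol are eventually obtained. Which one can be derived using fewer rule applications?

raxide: mirate and wynine present → raxide forms (R1). [1 rule application]
pelol: mirate and wynine present → voride forms (R5). mirate and wynine present → raxide forms (R1). raxide and voride present → yorine forms (R12). mirate and yorine present → yulol forms (R3). yulol and wynine present → orbate forms (R9). raxide, yulol, and orbate present → pelol forms (R4). [6 rule applications]
raxide needs fewer.

raxide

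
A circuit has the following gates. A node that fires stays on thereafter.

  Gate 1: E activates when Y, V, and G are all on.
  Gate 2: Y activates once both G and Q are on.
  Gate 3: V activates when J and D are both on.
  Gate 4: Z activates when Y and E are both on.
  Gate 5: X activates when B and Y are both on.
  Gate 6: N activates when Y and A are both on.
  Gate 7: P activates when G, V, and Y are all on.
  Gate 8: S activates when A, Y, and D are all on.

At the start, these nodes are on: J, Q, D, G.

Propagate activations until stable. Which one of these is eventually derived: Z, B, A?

Gate 2: G and Q on → Y on.
Gate 3: J and D on → V on.
Gate 1: Y, V, and G on → E on.
Gate 4: Y and E on → Z on.
No rule produces A, and it is not given. No rule produces B, and it is not given.

Z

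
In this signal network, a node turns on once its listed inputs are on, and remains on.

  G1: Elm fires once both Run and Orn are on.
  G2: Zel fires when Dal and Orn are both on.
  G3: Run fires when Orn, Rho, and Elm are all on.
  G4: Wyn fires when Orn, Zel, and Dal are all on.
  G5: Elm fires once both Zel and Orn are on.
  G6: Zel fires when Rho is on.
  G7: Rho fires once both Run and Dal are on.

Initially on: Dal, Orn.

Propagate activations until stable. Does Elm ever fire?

Yes

Dal and Orn are on, so Zel fires (G2).
Zel and Orn are on, so Elm fires (G5).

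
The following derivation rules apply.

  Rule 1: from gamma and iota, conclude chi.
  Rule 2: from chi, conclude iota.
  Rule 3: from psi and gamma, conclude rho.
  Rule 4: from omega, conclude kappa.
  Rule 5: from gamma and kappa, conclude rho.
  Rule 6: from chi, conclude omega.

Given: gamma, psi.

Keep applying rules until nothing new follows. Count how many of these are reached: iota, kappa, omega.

iota would need chi (Rule 2), but chi is never established.
kappa would need omega (Rule 4), but omega is never established.
omega would need chi (Rule 6), but chi is never established.
None of the 3 are reached.

0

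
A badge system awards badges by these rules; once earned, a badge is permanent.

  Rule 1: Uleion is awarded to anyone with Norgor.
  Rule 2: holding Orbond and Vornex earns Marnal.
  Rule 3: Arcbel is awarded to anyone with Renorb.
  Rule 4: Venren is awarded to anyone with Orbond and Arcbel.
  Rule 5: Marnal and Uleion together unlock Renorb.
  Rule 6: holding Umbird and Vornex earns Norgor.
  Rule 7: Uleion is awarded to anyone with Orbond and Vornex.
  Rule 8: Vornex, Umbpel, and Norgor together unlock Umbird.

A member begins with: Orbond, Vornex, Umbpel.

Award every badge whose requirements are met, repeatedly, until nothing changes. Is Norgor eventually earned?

No

Norgor would need Umbird and Vornex (Rule 6), but Umbird is never earned.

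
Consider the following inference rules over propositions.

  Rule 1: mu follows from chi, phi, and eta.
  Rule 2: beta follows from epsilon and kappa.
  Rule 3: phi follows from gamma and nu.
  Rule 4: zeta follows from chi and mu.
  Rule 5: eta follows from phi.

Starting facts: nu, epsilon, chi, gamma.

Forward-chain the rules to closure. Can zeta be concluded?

From gamma and nu, Rule 3 gives phi.
phi holds, so eta follows (Rule 5).
chi, phi, and eta hold, so mu follows (Rule 1).
From chi and mu, Rule 4 gives zeta.

Yes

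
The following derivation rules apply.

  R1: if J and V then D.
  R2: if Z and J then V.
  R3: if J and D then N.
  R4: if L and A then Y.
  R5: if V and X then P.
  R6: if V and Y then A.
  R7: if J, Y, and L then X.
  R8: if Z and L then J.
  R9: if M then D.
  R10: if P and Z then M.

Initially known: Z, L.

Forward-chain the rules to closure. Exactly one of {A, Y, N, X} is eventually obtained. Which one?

N

Z and L hold, so J follows (R8).
Z and J hold, so V follows (R2).
J and V hold, so D follows (R1).
J and D hold, so N follows (R3).
X would need J, Y, and L (R7), but Y is never established. A would need V and Y (R6), but Y is never established. Y would need L and A (R4), but A is never established.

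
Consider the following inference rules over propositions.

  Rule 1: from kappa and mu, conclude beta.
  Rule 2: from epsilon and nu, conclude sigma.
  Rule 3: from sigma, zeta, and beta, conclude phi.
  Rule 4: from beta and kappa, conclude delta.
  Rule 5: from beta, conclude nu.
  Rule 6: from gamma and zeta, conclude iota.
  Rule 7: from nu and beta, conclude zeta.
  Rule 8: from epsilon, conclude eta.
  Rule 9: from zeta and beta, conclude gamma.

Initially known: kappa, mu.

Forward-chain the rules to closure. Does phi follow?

No

phi would need sigma, zeta, and beta (Rule 3), but sigma is never established.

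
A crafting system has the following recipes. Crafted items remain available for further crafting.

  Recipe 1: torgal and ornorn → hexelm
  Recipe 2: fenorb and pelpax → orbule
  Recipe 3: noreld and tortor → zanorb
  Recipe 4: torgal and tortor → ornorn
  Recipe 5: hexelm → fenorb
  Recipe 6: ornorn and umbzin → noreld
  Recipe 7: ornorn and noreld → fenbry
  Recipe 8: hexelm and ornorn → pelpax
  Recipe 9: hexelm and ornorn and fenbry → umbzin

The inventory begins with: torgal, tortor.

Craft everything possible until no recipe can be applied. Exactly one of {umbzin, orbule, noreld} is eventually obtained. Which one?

orbule

Using Recipe 4, torgal and tortor make ornorn.
torgal and ornorn → hexelm (Recipe 1).
Using Recipe 8, hexelm and ornorn make pelpax.
hexelm → fenorb (Recipe 5).
Using Recipe 2, fenorb and pelpax make orbule.
noreld would need ornorn and umbzin (Recipe 6), but umbzin is never obtained. umbzin would need hexelm, ornorn, and fenbry (Recipe 9), but fenbry is never obtained.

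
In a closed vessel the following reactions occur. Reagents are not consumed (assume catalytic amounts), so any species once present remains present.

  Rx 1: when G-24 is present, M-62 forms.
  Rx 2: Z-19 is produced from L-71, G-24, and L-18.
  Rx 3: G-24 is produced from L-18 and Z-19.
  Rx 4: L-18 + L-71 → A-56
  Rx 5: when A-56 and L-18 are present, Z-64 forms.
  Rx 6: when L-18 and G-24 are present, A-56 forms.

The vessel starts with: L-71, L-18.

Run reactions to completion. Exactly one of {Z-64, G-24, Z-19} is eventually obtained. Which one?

Z-64

L-18 and L-71 present → A-56 forms (Rx 4).
A-56 and L-18 present → Z-64 forms (Rx 5).
G-24 would need L-18 and Z-19 (Rx 3), but Z-19 never forms. Z-19 would need L-71, G-24, and L-18 (Rx 2), but G-24 never forms.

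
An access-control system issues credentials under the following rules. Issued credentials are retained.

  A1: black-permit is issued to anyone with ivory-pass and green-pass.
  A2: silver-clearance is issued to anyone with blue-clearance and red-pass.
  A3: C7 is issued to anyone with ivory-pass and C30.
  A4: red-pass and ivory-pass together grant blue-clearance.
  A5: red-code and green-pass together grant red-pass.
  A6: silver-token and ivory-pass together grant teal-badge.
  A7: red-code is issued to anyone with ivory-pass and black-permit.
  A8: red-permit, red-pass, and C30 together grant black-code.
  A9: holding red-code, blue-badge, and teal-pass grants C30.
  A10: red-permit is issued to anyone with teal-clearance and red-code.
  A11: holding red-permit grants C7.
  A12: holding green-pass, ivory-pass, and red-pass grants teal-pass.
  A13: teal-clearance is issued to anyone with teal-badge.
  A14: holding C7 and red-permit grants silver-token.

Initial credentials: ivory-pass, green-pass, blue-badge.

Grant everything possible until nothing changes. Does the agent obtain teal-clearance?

No

teal-clearance would need teal-badge (A13), but teal-badge is never granted.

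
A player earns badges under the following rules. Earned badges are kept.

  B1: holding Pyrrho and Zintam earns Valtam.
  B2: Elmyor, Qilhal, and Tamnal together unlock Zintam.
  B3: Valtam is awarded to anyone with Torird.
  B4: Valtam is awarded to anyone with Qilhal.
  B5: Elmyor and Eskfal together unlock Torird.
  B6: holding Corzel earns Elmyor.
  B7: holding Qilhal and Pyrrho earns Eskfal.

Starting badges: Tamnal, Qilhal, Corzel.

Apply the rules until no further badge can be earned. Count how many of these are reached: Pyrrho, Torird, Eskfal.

No rule produces Pyrrho, and it is not given.
Torird would need Elmyor and Eskfal (B5), but Eskfal is never earned.
Eskfal would need Qilhal and Pyrrho (B7), but Pyrrho is never earned.
None of the 3 are reached.

0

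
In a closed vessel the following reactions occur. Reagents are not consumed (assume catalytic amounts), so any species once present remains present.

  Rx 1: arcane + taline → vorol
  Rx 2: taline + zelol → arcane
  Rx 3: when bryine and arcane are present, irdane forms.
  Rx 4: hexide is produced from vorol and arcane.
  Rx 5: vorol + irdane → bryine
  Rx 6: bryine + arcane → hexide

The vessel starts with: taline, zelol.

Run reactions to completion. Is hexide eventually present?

taline and zelol present → arcane forms (Rx 2).
arcane and taline present → vorol forms (Rx 1).
vorol and arcane present → hexide forms (Rx 4).

Yes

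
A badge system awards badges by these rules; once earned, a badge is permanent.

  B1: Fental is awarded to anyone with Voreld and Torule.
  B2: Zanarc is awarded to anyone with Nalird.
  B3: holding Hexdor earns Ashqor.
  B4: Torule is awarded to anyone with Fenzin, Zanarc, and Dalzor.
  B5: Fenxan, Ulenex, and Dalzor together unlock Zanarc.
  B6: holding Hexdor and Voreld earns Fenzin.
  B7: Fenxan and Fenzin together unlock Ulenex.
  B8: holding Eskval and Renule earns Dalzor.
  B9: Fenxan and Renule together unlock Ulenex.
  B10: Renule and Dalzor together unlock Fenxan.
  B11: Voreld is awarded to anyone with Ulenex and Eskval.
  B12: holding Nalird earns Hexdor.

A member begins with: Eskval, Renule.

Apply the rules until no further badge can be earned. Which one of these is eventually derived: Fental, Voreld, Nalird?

With Eskval and Renule, Dalzor is earned (B8).
With Renule and Dalzor, Fenxan is earned (B10).
With Fenxan and Renule, Ulenex is earned (B9).
With Ulenex and Eskval, Voreld is earned (B11).
No rule produces Nalird, and it is not given. Fental would need Voreld and Torule (B1), but Torule is never earned.

Voreld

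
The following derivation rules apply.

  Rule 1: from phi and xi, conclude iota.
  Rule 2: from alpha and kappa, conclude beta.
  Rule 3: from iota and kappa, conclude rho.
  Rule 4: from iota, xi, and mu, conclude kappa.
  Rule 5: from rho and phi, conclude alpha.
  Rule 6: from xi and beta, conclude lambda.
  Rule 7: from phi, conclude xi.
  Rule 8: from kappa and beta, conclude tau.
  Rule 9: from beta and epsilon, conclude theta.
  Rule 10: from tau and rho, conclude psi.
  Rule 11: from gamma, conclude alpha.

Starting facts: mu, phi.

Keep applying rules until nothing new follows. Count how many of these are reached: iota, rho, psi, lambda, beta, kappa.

6

phi holds, so xi follows (Rule 7).
phi and xi hold, so iota follows (Rule 1).
iota, xi, and mu hold, so kappa follows (Rule 4).
From iota and kappa, Rule 3 gives rho.
rho and phi hold, so alpha follows (Rule 5).
From alpha and kappa, Rule 2 gives beta.
xi and beta hold, so lambda follows (Rule 6).
kappa and beta hold, so tau follows (Rule 8).
From tau and rho, Rule 10 gives psi.
iota: reached.
rho: reached.
psi: reached.
lambda: reached.
beta: reached.
kappa: reached.
All 6 are reached.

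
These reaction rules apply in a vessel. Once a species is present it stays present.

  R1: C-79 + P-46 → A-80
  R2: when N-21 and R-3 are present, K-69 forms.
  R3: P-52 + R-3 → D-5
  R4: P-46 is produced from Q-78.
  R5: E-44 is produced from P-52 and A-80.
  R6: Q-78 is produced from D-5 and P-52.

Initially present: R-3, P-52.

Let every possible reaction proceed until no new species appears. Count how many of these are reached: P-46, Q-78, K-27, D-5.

P-52 and R-3 present → D-5 forms (R3).
D-5 and P-52 present → Q-78 forms (R6).
Q-78 present → P-46 forms (R4).
P-46: reached.
Q-78: reached.
No rule produces K-27, and it is not given.
D-5: reached.
Reached: P-46, Q-78, and D-5 — 3 of the 4.

3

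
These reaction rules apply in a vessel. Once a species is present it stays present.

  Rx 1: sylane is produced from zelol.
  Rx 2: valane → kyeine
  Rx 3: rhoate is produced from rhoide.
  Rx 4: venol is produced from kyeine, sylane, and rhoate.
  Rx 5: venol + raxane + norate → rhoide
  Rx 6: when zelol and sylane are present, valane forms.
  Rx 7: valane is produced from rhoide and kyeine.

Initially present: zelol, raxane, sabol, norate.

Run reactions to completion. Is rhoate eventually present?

rhoate would need rhoide (Rx 3), but rhoide never forms.

No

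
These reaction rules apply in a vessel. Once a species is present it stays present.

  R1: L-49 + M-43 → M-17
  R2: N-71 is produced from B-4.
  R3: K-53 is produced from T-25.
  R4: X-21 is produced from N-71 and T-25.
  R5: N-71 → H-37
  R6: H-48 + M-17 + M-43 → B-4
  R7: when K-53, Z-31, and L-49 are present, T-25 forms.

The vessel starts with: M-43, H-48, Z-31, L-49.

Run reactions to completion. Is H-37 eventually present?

Yes

L-49 and M-43 present → M-17 forms (R1).
H-48, M-17, and M-43 present → B-4 forms (R6).
B-4 present → N-71 forms (R2).
N-71 present → H-37 forms (R5).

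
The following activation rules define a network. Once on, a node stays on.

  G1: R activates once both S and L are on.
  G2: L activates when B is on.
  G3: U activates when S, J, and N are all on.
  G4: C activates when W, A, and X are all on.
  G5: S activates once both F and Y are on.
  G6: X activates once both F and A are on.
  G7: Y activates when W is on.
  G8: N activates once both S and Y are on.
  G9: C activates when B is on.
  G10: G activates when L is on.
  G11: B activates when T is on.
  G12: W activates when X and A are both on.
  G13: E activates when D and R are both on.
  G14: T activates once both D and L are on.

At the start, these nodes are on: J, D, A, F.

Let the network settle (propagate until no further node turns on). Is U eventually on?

G6: F and A on → X on.
X and A are on, so W activates (G12).
G7: W on → Y on.
G5: F and Y on → S on.
G8: S and Y on → N on.
S, J, and N are on, so U activates (G3).

Yes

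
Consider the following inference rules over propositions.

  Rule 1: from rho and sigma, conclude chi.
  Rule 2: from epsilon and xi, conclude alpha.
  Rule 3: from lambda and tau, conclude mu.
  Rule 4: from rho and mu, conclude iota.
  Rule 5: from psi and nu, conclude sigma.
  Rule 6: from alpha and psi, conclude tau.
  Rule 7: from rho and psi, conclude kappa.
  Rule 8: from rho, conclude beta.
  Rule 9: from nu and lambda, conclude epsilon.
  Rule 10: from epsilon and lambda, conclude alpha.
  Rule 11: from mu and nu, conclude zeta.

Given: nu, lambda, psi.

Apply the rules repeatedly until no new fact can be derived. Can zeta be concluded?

nu and lambda hold, so epsilon follows (Rule 9).
epsilon and lambda hold, so alpha follows (Rule 10).
From alpha and psi, Rule 6 gives tau.
From lambda and tau, Rule 3 gives mu.
mu and nu hold, so zeta follows (Rule 11).

Yes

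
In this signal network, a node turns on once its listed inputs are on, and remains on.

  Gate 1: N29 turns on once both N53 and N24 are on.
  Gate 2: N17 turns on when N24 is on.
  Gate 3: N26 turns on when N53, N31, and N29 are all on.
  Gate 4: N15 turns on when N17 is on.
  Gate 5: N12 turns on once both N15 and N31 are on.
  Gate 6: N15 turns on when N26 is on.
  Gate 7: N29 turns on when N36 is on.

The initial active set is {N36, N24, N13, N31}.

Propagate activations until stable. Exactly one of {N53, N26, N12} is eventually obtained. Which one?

N12

N24 is on, so N17 turns on (Gate 2).
Gate 4: N17 on → N15 on.
Gate 5: N15 and N31 on → N12 on.
No rule produces N53, and it is not given. N26 would need N53, N31, and N29 (Gate 3), but N53 never turns on.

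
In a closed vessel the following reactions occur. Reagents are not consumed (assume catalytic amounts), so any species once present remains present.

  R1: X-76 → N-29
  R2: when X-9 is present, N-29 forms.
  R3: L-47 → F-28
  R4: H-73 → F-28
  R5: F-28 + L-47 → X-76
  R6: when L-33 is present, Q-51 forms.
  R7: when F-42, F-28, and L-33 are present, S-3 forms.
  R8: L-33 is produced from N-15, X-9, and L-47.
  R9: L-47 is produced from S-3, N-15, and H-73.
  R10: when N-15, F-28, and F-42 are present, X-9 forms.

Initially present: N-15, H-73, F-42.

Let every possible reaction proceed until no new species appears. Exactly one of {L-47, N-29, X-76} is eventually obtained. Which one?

H-73 present → F-28 forms (R4).
N-15, F-28, and F-42 present → X-9 forms (R10).
X-9 present → N-29 forms (R2).
L-47 would need S-3, N-15, and H-73 (R9), but S-3 never forms. X-76 would need F-28 and L-47 (R5), but L-47 never forms.

N-29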